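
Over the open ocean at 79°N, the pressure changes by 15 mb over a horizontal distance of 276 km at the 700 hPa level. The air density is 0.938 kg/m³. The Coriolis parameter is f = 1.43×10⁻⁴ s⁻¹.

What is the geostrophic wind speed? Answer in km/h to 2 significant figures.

Pressure gradient: |∂P/∂n| = 1500 Pa / 276000 m = 5.43×10⁻³ Pa/m
Geostrophic balance (pressure-gradient force = Coriolis force):
V_g = (1/(fρ)) |∂P/∂n| = 5.43×10⁻³ / (1.43×10⁻⁴ × 0.938) = 40.5 m/s
Converting: 40.5 m/s × 3.6 = 150 km/h

150 km/h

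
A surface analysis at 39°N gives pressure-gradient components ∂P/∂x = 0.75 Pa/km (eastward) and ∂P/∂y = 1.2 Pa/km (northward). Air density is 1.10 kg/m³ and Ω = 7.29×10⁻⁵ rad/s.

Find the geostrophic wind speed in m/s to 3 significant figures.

14.0 m/s

Coriolis parameter at 39°N:
f = 2Ω sin φ = 2 × 7.29×10⁻⁵ × sin 39° = 9.18×10⁻⁵ s⁻¹
Component geostrophic relations (x east, y north):
u_g = −(1/(fρ)) ∂P/∂y,  v_g = (1/(fρ)) ∂P/∂x
u_g = −(1.2×10⁻³)/(9.18×10⁻⁵ × 1.10) = −11.9 m/s;  v_g = (0.75×10⁻³)/(9.18×10⁻⁵ × 1.10) = 7.43 m/s
|V_g| = √(u_g² + v_g²) = 14.0 m/s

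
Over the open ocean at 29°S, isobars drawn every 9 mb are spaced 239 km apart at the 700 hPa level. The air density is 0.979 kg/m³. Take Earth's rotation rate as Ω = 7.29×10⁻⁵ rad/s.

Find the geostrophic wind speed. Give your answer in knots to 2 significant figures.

Coriolis parameter at 29°S:
f = 2Ω sin φ = 2 × 7.29×10⁻⁵ × sin 29° = 7.07×10⁻⁵ s⁻¹
Pressure gradient: |∂P/∂n| = 900 Pa / 239000 m = 3.77×10⁻³ Pa/m
Geostrophic balance (pressure-gradient force = Coriolis force):
V_g = (1/(fρ)) |∂P/∂n| = 3.77×10⁻³ / (7.07×10⁻⁵ × 0.979) = 54.4 m/s
Converting: 54.4 m/s × 1.944 = 110 knots

110 knots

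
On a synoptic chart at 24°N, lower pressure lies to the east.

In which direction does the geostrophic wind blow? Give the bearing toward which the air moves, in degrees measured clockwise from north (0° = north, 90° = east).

The pressure-gradient force points toward the east (bearing 090°).
Geostrophic balance: in the Northern Hemisphere the Coriolis force deflects motion to the right, so the geostrophic wind blows 90° to the right of the pressure-gradient force (low pressure on the left).
Rotating 090° by 90° clockwise gives 180° — the wind blows toward the south.

180°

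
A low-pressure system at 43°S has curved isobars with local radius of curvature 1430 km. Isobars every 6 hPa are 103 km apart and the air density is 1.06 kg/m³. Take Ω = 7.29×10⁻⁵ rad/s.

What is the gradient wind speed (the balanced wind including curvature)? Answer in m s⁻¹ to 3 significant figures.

Coriolis parameter at 43°S:
f = 2Ω sin φ = 2 × 7.29×10⁻⁵ × sin 43° = 9.94×10⁻⁵ s⁻¹
Pressure gradient: |∂P/∂n| = 600 Pa / 103000 m = 5.83×10⁻³ Pa/m
Geostrophic speed: V_g = |∂P/∂n|/(fρ) = 5.83×10⁻³/(9.94×10⁻⁵ × 1.06) = 55.3 m/s
Around a low, centrifugal force acts outward with Coriolis, so pressure-gradient force balances both:
(1/ρ)|∂P/∂n| = fV + V²/R  →  V² + fR·V − fR·V_g = 0
With fR = 9.94×10⁻⁵ × 1430×10³ m = 142 m/s:
V = [−fR + √((fR)² + 4 fR V_g)]/2 = [−142 + √(142² + 4×142×55.3)]/2 = 42.5 m/s
Subgeostrophic (V < V_g = 55.3 m/s), as expected around a low.

42.5 m s⁻¹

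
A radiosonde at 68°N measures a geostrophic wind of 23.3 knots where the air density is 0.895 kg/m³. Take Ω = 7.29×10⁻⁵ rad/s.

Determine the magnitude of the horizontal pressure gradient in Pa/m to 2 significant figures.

Coriolis parameter at 68°N:
f = 2Ω sin φ = 2 × 7.29×10⁻⁵ × sin 68° = 1.35×10⁻⁴ s⁻¹
Wind speed in SI: 23.3 knots = 12.0 m/s
Geostrophic balance rearranged: |∂P/∂n| = f ρ V_g
|∂P/∂n| = 1.35×10⁻⁴ × 0.895 × 12.0 = 1.45×10⁻³ Pa/m

1.5×10⁻³ Pa/m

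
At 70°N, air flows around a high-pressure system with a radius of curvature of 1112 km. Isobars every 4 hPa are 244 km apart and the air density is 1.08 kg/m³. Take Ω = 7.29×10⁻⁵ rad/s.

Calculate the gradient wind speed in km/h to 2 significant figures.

43 km/h

Coriolis parameter at 70°N:
f = 2Ω sin φ = 2 × 7.29×10⁻⁵ × sin 70° = 1.37×10⁻⁴ s⁻¹
Pressure gradient: |∂P/∂n| = 400 Pa / 244000 m = 1.64×10⁻³ Pa/m
Geostrophic speed: V_g = |∂P/∂n|/(fρ) = 1.64×10⁻³/(1.37×10⁻⁴ × 1.08) = 11.1 m/s
Around a high, pressure-gradient force acts outward with centrifugal, so Coriolis balances both:
fV = (1/ρ)|∂P/∂n| + V²/R  →  V² − fR·V + fR·V_g = 0
With fR = 1.37×10⁻⁴ × 1112×10³ m = 152 m/s:
V = [fR − √((fR)² − 4 fR V_g)]/2 = [152 − √(152² − 4×152×11.1)]/2 = 12 m/s
Supergeostrophic (V > V_g = 11.1 m/s), as expected around a high.
Converting: 12 m/s × 3.6 = 43 km/h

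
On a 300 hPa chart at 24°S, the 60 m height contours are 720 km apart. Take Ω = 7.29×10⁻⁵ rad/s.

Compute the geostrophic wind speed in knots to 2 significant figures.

27 knots

Coriolis parameter at 24°S:
f = 2Ω sin φ = 2 × 7.29×10⁻⁵ × sin 24° = 5.93×10⁻⁵ s⁻¹
Height gradient: |∂Z/∂n| = 60 m / 720000 m = 8.33×10⁻⁵
On a pressure surface, geostrophic balance gives V_g = (g/f)|∂Z/∂n|:
V_g = 9.81 × 8.33×10⁻⁵ / 5.93×10⁻⁵ = 13.8 m/s
Converting: 13.8 m/s × 1.944 = 27 knots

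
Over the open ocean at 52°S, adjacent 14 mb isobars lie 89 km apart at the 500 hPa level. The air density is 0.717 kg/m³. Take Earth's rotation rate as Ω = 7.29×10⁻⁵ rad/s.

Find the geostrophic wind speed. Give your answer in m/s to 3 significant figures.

191 m/s

Coriolis parameter at 52°S:
f = 2Ω sin φ = 2 × 7.29×10⁻⁵ × sin 52° = 1.15×10⁻⁴ s⁻¹
Pressure gradient: |∂P/∂n| = 1400 Pa / 89000 m = 1.57×10⁻² Pa/m
Geostrophic balance (pressure-gradient force = Coriolis force):
V_g = (1/(fρ)) |∂P/∂n| = 1.57×10⁻² / (1.15×10⁻⁴ × 0.717) = 191 m/s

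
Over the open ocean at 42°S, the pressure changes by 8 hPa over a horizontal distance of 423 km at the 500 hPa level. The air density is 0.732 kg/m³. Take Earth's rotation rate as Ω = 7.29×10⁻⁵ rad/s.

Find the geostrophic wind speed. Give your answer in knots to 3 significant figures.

Coriolis parameter at 42°S:
f = 2Ω sin φ = 2 × 7.29×10⁻⁵ × sin 42° = 9.76×10⁻⁵ s⁻¹
Pressure gradient: |∂P/∂n| = 800 Pa / 423000 m = 1.89×10⁻³ Pa/m
Geostrophic balance (pressure-gradient force = Coriolis force):
V_g = (1/(fρ)) |∂P/∂n| = 1.89×10⁻³ / (9.76×10⁻⁵ × 0.732) = 26.5 m/s
Converting: 26.5 m/s × 1.944 = 51.5 knots

51.5 knots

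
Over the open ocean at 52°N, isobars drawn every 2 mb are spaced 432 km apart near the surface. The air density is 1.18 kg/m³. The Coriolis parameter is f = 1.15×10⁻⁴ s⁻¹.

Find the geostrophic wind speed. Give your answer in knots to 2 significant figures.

6.6 knots

Pressure gradient: |∂P/∂n| = 200 Pa / 432000 m = 4.63×10⁻⁴ Pa/m
Geostrophic balance (pressure-gradient force = Coriolis force):
V_g = (1/(fρ)) |∂P/∂n| = 4.63×10⁻⁴ / (1.15×10⁻⁴ × 1.18) = 3.41 m/s
Converting: 3.41 m/s × 1.944 = 6.6 knots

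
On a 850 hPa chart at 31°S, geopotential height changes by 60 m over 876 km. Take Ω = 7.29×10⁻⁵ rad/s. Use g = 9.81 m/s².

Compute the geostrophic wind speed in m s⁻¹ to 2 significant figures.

8.9 m s⁻¹

Coriolis parameter at 31°S:
f = 2Ω sin φ = 2 × 7.29×10⁻⁵ × sin 31° = 7.51×10⁻⁵ s⁻¹
Height gradient: |∂Z/∂n| = 60 m / 876000 m = 6.85×10⁻⁵
On a pressure surface, geostrophic balance gives V_g = (g/f)|∂Z/∂n|:
V_g = 9.81 × 6.85×10⁻⁵ / 7.51×10⁻⁵ = 8.95 m/s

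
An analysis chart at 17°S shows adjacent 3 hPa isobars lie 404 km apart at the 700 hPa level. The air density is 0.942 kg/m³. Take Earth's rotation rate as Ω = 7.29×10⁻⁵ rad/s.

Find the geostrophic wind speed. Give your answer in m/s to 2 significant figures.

Coriolis parameter at 17°S:
f = 2Ω sin φ = 2 × 7.29×10⁻⁵ × sin 17° = 4.26×10⁻⁵ s⁻¹
Pressure gradient: |∂P/∂n| = 300 Pa / 404000 m = 7.43×10⁻⁴ Pa/m
Geostrophic balance (pressure-gradient force = Coriolis force):
V_g = (1/(fρ)) |∂P/∂n| = 7.43×10⁻⁴ / (4.26×10⁻⁵ × 0.942) = 18.5 m/s

18 m/s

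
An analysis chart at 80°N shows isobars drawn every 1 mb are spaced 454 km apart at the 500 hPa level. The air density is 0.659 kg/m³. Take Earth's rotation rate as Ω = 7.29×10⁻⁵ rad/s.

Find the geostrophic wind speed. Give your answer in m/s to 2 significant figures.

Coriolis parameter at 80°N:
f = 2Ω sin φ = 2 × 7.29×10⁻⁵ × sin 80° = 1.44×10⁻⁴ s⁻¹
Pressure gradient: |∂P/∂n| = 100 Pa / 454000 m = 2.20×10⁻⁴ Pa/m
Geostrophic balance (pressure-gradient force = Coriolis force):
V_g = (1/(fρ)) |∂P/∂n| = 2.20×10⁻⁴ / (1.44×10⁻⁴ × 0.659) = 2.33 m/s

2.3 m/s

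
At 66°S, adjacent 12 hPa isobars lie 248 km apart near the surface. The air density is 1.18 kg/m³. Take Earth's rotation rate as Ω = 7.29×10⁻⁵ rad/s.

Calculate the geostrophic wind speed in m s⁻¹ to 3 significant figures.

Coriolis parameter at 66°S:
f = 2Ω sin φ = 2 × 7.29×10⁻⁵ × sin 66° = 1.33×10⁻⁴ s⁻¹
Pressure gradient: |∂P/∂n| = 1200 Pa / 248000 m = 4.84×10⁻³ Pa/m
Geostrophic balance (pressure-gradient force = Coriolis force):
V_g = (1/(fρ)) |∂P/∂n| = 4.84×10⁻³ / (1.33×10⁻⁴ × 1.18) = 30.8 m/s

30.8 m s⁻¹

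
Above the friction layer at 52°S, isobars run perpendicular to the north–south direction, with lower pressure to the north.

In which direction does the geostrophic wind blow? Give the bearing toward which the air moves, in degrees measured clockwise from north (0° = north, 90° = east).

The pressure-gradient force points toward the north (bearing 000°).
Geostrophic balance: in the Southern Hemisphere the Coriolis force deflects motion to the left, so the geostrophic wind blows 90° to the left of the pressure-gradient force (low pressure on the right).
Rotating 000° by 90° counterclockwise gives 270° — the wind blows toward the west.

270°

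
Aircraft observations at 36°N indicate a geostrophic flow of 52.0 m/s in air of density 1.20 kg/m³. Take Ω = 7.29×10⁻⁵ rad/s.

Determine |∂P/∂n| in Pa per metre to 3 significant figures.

5.35×10⁻³ Pa/m

Coriolis parameter at 36°N:
f = 2Ω sin φ = 2 × 7.29×10⁻⁵ × sin 36° = 8.57×10⁻⁵ s⁻¹
Geostrophic balance rearranged: |∂P/∂n| = f ρ V_g
|∂P/∂n| = 8.57×10⁻⁵ × 1.20 × 52.0 = 5.35×10⁻³ Pa/m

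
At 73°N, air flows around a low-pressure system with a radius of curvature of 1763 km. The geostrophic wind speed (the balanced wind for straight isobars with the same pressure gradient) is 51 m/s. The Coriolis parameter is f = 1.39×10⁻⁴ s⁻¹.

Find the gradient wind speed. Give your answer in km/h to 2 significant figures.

Around a low, centrifugal force acts outward with Coriolis, so pressure-gradient force balances both:
(1/ρ)|∂P/∂n| = fV + V²/R  →  V² + fR·V − fR·V_g = 0
With fR = 1.39×10⁻⁴ × 1763×10³ m = 245 m/s:
V = [−fR + √((fR)² + 4 fR V_g)]/2 = [−245 + √(245² + 4×245×51)]/2 = 43.3 m/s
Subgeostrophic (V < V_g = 51 m/s), as expected around a low.
Converting: 43.3 m/s × 3.6 = 160 km/h

160 km/h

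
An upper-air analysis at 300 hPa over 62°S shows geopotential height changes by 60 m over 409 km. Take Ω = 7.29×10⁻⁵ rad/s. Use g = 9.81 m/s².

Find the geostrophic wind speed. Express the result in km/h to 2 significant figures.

Coriolis parameter at 62°S:
f = 2Ω sin φ = 2 × 7.29×10⁻⁵ × sin 62° = 1.29×10⁻⁴ s⁻¹
Height gradient: |∂Z/∂n| = 60 m / 409000 m = 1.47×10⁻⁴
On a pressure surface, geostrophic balance gives V_g = (g/f)|∂Z/∂n|:
V_g = 9.81 × 1.47×10⁻⁴ / 1.29×10⁻⁴ = 11.2 m/s
Converting: 11.2 m/s × 3.6 = 40 km/h

40 km/h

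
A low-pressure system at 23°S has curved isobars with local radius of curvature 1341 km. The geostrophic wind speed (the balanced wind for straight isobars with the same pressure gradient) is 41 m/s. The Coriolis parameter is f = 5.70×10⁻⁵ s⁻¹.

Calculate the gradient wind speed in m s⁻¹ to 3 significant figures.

Around a low, centrifugal force acts outward with Coriolis, so pressure-gradient force balances both:
(1/ρ)|∂P/∂n| = fV + V²/R  →  V² + fR·V − fR·V_g = 0
With fR = 5.70×10⁻⁵ × 1341×10³ m = 76.4 m/s:
V = [−fR + √((fR)² + 4 fR V_g)]/2 = [−76.4 + √(76.4² + 4×76.4×41)]/2 = 29.6 m/s
Subgeostrophic (V < V_g = 41 m/s), as expected around a low.

29.6 m s⁻¹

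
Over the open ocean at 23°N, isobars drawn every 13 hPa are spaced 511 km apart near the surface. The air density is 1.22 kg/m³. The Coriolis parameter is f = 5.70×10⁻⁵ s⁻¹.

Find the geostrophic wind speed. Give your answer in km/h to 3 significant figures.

Pressure gradient: |∂P/∂n| = 1300 Pa / 511000 m = 2.54×10⁻³ Pa/m
Geostrophic balance (pressure-gradient force = Coriolis force):
V_g = (1/(fρ)) |∂P/∂n| = 2.54×10⁻³ / (5.70×10⁻⁵ × 1.22) = 36.6 m/s
Converting: 36.6 m/s × 3.6 = 132 km/h

132 km/h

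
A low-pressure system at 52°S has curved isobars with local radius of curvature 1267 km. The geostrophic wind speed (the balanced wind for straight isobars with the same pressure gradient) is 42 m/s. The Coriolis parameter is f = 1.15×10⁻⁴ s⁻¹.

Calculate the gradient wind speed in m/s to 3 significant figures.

Around a low, centrifugal force acts outward with Coriolis, so pressure-gradient force balances both:
(1/ρ)|∂P/∂n| = fV + V²/R  →  V² + fR·V − fR·V_g = 0
With fR = 1.15×10⁻⁴ × 1267×10³ m = 146 m/s:
V = [−fR + √((fR)² + 4 fR V_g)]/2 = [−146 + √(146² + 4×146×42)]/2 = 34 m/s
Subgeostrophic (V < V_g = 42 m/s), as expected around a low.

34.0 m/s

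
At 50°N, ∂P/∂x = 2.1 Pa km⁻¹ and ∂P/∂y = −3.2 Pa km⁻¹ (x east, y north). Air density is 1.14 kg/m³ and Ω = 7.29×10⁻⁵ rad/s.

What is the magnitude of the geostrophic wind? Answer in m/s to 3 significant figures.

Coriolis parameter at 50°N:
f = 2Ω sin φ = 2 × 7.29×10⁻⁵ × sin 50° = 1.12×10⁻⁴ s⁻¹
Component geostrophic relations (x east, y north):
u_g = −(1/(fρ)) ∂P/∂y,  v_g = (1/(fρ)) ∂P/∂x
u_g = −(−3.2×10⁻³)/(1.12×10⁻⁴ × 1.14) = 25.1 m/s;  v_g = (2.1×10⁻³)/(1.12×10⁻⁴ × 1.14) = 16.5 m/s
|V_g| = √(u_g² + v_g²) = 30.1 m/s

30.1 m/s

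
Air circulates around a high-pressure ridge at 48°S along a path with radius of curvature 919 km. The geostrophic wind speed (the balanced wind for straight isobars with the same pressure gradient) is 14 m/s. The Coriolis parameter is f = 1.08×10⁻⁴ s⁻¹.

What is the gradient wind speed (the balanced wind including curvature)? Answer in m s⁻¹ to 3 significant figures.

16.9 m s⁻¹

Around a high, pressure-gradient force acts outward with centrifugal, so Coriolis balances both:
fV = (1/ρ)|∂P/∂n| + V²/R  →  V² − fR·V + fR·V_g = 0
With fR = 1.08×10⁻⁴ × 919×10³ m = 99.3 m/s:
V = [fR − √((fR)² − 4 fR V_g)]/2 = [99.3 − √(99.3² − 4×99.3×14)]/2 = 16.9 m/s
Supergeostrophic (V > V_g = 14 m/s), as expected around a high.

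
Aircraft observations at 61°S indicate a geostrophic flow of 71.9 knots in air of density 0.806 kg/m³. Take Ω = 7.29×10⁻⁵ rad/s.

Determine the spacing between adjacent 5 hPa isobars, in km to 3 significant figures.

Coriolis parameter at 61°S:
f = 2Ω sin φ = 2 × 7.29×10⁻⁵ × sin 61° = 1.28×10⁻⁴ s⁻¹
Wind speed in SI: 71.9 knots = 37.0 m/s
Geostrophic balance rearranged: |∂P/∂n| = f ρ V_g
|∂P/∂n| = 1.28×10⁻⁴ × 0.806 × 37.0 = 3.80×10⁻³ Pa/m
Isobar spacing: Δn = ΔP/|∂P/∂n| = 500 Pa / 3.80×10⁻³ Pa/m = 131520 m ≈ 132 km

132 km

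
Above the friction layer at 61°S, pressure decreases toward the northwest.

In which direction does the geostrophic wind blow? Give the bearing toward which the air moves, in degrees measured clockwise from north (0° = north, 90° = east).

225°

The pressure-gradient force points toward the northwest (bearing 315°).
Geostrophic balance: in the Southern Hemisphere the Coriolis force deflects motion to the left, so the geostrophic wind blows 90° to the left of the pressure-gradient force (low pressure on the right).
Rotating 315° by 90° counterclockwise gives 225° — the wind blows toward the southwest.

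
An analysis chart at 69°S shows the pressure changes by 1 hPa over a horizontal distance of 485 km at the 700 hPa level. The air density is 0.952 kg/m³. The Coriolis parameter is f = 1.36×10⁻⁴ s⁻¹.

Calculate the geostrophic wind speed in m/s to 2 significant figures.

Pressure gradient: |∂P/∂n| = 100 Pa / 485000 m = 2.06×10⁻⁴ Pa/m
Geostrophic balance (pressure-gradient force = Coriolis force):
V_g = (1/(fρ)) |∂P/∂n| = 2.06×10⁻⁴ / (1.36×10⁻⁴ × 0.952) = 1.59 m/s

1.6 m/s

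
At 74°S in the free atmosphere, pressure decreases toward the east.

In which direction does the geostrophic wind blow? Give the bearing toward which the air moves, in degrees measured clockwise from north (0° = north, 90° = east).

The pressure-gradient force points toward the east (bearing 090°).
Geostrophic balance: in the Southern Hemisphere the Coriolis force deflects motion to the left, so the geostrophic wind blows 90° to the left of the pressure-gradient force (low pressure on the right).
Rotating 090° by 90° counterclockwise gives 000° — the wind blows toward the north.

000°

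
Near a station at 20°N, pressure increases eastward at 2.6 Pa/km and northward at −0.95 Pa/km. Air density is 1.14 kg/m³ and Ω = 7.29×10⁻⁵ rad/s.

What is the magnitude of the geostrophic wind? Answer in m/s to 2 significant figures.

Coriolis parameter at 20°N:
f = 2Ω sin φ = 2 × 7.29×10⁻⁵ × sin 20° = 4.99×10⁻⁵ s⁻¹
Component geostrophic relations (x east, y north):
u_g = −(1/(fρ)) ∂P/∂y,  v_g = (1/(fρ)) ∂P/∂x
u_g = −(−0.95×10⁻³)/(4.99×10⁻⁵ × 1.14) = 16.7 m/s;  v_g = (2.6×10⁻³)/(4.99×10⁻⁵ × 1.14) = 45.7 m/s
|V_g| = √(u_g² + v_g²) = 48.7 m/s

49 m/s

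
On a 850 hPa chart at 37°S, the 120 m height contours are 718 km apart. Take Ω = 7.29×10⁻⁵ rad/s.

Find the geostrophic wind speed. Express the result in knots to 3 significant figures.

36.3 knots

Coriolis parameter at 37°S:
f = 2Ω sin φ = 2 × 7.29×10⁻⁵ × sin 37° = 8.77×10⁻⁵ s⁻¹
Height gradient: |∂Z/∂n| = 120 m / 718000 m = 1.67×10⁻⁴
On a pressure surface, geostrophic balance gives V_g = (g/f)|∂Z/∂n|:
V_g = 9.81 × 1.67×10⁻⁴ / 8.77×10⁻⁵ = 18.7 m/s
Converting: 18.7 m/s × 1.944 = 36.3 knots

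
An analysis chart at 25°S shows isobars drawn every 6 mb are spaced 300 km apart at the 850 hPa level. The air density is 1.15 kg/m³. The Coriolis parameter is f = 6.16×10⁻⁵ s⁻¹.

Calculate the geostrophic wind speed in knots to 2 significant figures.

55 knots

Pressure gradient: |∂P/∂n| = 600 Pa / 300000 m = 2.00×10⁻³ Pa/m
Geostrophic balance (pressure-gradient force = Coriolis force):
V_g = (1/(fρ)) |∂P/∂n| = 2.00×10⁻³ / (6.16×10⁻⁵ × 1.15) = 28.2 m/s
Converting: 28.2 m/s × 1.944 = 55 knots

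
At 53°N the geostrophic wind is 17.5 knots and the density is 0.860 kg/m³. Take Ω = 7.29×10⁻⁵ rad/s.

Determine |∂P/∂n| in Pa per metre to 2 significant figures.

9.0×10⁻⁴ Pa/m

Coriolis parameter at 53°N:
f = 2Ω sin φ = 2 × 7.29×10⁻⁵ × sin 53° = 1.16×10⁻⁴ s⁻¹
Wind speed in SI: 17.5 knots = 9.00 m/s
Geostrophic balance rearranged: |∂P/∂n| = f ρ V_g
|∂P/∂n| = 1.16×10⁻⁴ × 0.860 × 9.00 = 9.02×10⁻⁴ Pa/m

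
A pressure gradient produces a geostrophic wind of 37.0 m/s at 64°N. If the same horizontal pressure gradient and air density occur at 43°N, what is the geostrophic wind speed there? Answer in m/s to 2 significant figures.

49 m/s

With the same pressure gradient and density, V_g ∝ 1/f ∝ 1/sin φ.
V₂ = V₁ · sin φ₁ / sin φ₂ = 37.0 × sin 64° / sin 43°
V₂ = 37.0 × 0.8988/0.6820 = 49 m/s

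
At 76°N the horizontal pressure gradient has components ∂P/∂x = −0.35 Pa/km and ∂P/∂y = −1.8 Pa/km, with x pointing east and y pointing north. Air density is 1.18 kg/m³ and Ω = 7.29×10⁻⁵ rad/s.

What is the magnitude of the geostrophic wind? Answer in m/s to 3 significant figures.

Coriolis parameter at 76°N:
f = 2Ω sin φ = 2 × 7.29×10⁻⁵ × sin 76° = 1.41×10⁻⁴ s⁻¹
Component geostrophic relations (x east, y north):
u_g = −(1/(fρ)) ∂P/∂y,  v_g = (1/(fρ)) ∂P/∂x
u_g = −(−1.8×10⁻³)/(1.41×10⁻⁴ × 1.18) = 10.8 m/s;  v_g = (−0.35×10⁻³)/(1.41×10⁻⁴ × 1.18) = −2.10 m/s
|V_g| = √(u_g² + v_g²) = 11.0 m/s

11.0 m/s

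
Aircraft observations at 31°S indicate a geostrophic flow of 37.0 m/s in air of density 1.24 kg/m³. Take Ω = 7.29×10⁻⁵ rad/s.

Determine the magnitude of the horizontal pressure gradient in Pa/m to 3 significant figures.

Coriolis parameter at 31°S:
f = 2Ω sin φ = 2 × 7.29×10⁻⁵ × sin 31° = 7.51×10⁻⁵ s⁻¹
Geostrophic balance rearranged: |∂P/∂n| = f ρ V_g
|∂P/∂n| = 7.51×10⁻⁵ × 1.24 × 37.0 = 3.45×10⁻³ Pa/m

3.45×10⁻³ Pa/m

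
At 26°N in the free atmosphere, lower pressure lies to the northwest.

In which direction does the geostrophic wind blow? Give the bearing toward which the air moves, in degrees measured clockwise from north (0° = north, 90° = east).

The pressure-gradient force points toward the northwest (bearing 315°).
Geostrophic balance: in the Northern Hemisphere the Coriolis force deflects motion to the right, so the geostrophic wind blows 90° to the right of the pressure-gradient force (low pressure on the left).
Rotating 315° by 90° clockwise gives 045° — the wind blows toward the northeast.

045°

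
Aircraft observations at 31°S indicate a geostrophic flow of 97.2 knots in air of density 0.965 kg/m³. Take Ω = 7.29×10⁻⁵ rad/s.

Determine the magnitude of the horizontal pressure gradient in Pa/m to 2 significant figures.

3.6×10⁻³ Pa/m

Coriolis parameter at 31°S:
f = 2Ω sin φ = 2 × 7.29×10⁻⁵ × sin 31° = 7.51×10⁻⁵ s⁻¹
Wind speed in SI: 97.2 knots = 50.0 m/s
Geostrophic balance rearranged: |∂P/∂n| = f ρ V_g
|∂P/∂n| = 7.51×10⁻⁵ × 0.965 × 50.0 = 3.62×10⁻³ Pa/m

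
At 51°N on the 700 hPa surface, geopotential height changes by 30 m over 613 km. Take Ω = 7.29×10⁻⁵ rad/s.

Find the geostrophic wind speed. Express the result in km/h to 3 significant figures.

Coriolis parameter at 51°N:
f = 2Ω sin φ = 2 × 7.29×10⁻⁵ × sin 51° = 1.13×10⁻⁴ s⁻¹
Height gradient: |∂Z/∂n| = 30 m / 613000 m = 4.89×10⁻⁵
On a pressure surface, geostrophic balance gives V_g = (g/f)|∂Z/∂n|:
V_g = 9.81 × 4.89×10⁻⁵ / 1.13×10⁻⁴ = 4.24 m/s
Converting: 4.24 m/s × 3.6 = 15.3 km/h

15.3 km/h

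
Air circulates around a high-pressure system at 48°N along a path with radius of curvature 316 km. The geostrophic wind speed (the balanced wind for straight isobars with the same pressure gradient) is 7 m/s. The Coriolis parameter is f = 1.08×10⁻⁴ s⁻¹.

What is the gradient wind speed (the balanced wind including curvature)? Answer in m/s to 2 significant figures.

9.8 m/s

Around a high, pressure-gradient force acts outward with centrifugal, so Coriolis balances both:
fV = (1/ρ)|∂P/∂n| + V²/R  →  V² − fR·V + fR·V_g = 0
With fR = 1.08×10⁻⁴ × 316×10³ m = 34.1 m/s:
V = [fR − √((fR)² − 4 fR V_g)]/2 = [34.1 − √(34.1² − 4×34.1×7)]/2 = 9.83 m/s
Supergeostrophic (V > V_g = 7 m/s), as expected around a high.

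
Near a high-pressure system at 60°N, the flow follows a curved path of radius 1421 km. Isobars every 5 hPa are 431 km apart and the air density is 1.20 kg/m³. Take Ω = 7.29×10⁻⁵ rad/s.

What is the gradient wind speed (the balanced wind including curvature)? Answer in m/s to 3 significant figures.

8.01 m/s

Coriolis parameter at 60°N:
f = 2Ω sin φ = 2 × 7.29×10⁻⁵ × sin 60° = 1.26×10⁻⁴ s⁻¹
Pressure gradient: |∂P/∂n| = 500 Pa / 431000 m = 1.16×10⁻³ Pa/m
Geostrophic speed: V_g = |∂P/∂n|/(fρ) = 1.16×10⁻³/(1.26×10⁻⁴ × 1.20) = 7.66 m/s
Around a high, pressure-gradient force acts outward with centrifugal, so Coriolis balances both:
fV = (1/ρ)|∂P/∂n| + V²/R  →  V² − fR·V + fR·V_g = 0
With fR = 1.26×10⁻⁴ × 1421×10³ m = 179 m/s:
V = [fR − √((fR)² − 4 fR V_g)]/2 = [179 − √(179² − 4×179×7.66)]/2 = 8.01 m/s
Supergeostrophic (V > V_g = 7.66 m/s), as expected around a high.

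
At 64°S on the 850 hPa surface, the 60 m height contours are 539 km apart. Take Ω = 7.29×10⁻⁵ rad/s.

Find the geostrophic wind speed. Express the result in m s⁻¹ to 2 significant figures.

Coriolis parameter at 64°S:
f = 2Ω sin φ = 2 × 7.29×10⁻⁵ × sin 64° = 1.31×10⁻⁴ s⁻¹
Height gradient: |∂Z/∂n| = 60 m / 539000 m = 1.11×10⁻⁴
On a pressure surface, geostrophic balance gives V_g = (g/f)|∂Z/∂n|:
V_g = 9.81 × 1.11×10⁻⁴ / 1.31×10⁻⁴ = 8.33 m/s

8.3 m s⁻¹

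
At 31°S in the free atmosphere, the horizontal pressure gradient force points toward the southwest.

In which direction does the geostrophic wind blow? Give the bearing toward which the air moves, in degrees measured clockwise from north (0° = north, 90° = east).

The pressure-gradient force points toward the southwest (bearing 225°).
Geostrophic balance: in the Southern Hemisphere the Coriolis force deflects motion to the left, so the geostrophic wind blows 90° to the left of the pressure-gradient force (low pressure on the right).
Rotating 225° by 90° counterclockwise gives 135° — the wind blows toward the southeast.

135°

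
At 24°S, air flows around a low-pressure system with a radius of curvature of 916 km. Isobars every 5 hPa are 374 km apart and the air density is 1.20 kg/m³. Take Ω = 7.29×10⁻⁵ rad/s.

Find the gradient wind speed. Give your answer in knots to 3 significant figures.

Coriolis parameter at 24°S:
f = 2Ω sin φ = 2 × 7.29×10⁻⁵ × sin 24° = 5.93×10⁻⁵ s⁻¹
Pressure gradient: |∂P/∂n| = 500 Pa / 374000 m = 1.34×10⁻³ Pa/m
Geostrophic speed: V_g = |∂P/∂n|/(fρ) = 1.34×10⁻³/(5.93×10⁻⁵ × 1.20) = 18.8 m/s
Around a low, centrifugal force acts outward with Coriolis, so pressure-gradient force balances both:
(1/ρ)|∂P/∂n| = fV + V²/R  →  V² + fR·V − fR·V_g = 0
With fR = 5.93×10⁻⁵ × 916×10³ m = 54.3 m/s:
V = [−fR + √((fR)² + 4 fR V_g)]/2 = [−54.3 + √(54.3² + 4×54.3×18.8)]/2 = 14.8 m/s
Subgeostrophic (V < V_g = 18.8 m/s), as expected around a low.
Converting: 14.8 m/s × 1.944 = 28.7 knots

28.7 knots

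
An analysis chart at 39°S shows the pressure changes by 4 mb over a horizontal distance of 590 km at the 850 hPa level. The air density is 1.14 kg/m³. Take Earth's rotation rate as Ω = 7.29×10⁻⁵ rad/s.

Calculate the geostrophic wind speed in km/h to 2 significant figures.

Coriolis parameter at 39°S:
f = 2Ω sin φ = 2 × 7.29×10⁻⁵ × sin 39° = 9.18×10⁻⁵ s⁻¹
Pressure gradient: |∂P/∂n| = 400 Pa / 590000 m = 6.78×10⁻⁴ Pa/m
Geostrophic balance (pressure-gradient force = Coriolis force):
V_g = (1/(fρ)) |∂P/∂n| = 6.78×10⁻⁴ / (9.18×10⁻⁵ × 1.14) = 6.48 m/s
Converting: 6.48 m/s × 3.6 = 23 km/h

23 km/h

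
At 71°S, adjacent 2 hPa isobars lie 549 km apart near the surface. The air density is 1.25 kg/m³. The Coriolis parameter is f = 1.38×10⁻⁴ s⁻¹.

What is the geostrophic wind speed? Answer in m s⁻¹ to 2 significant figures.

Pressure gradient: |∂P/∂n| = 200 Pa / 549000 m = 3.64×10⁻⁴ Pa/m
Geostrophic balance (pressure-gradient force = Coriolis force):
V_g = (1/(fρ)) |∂P/∂n| = 3.64×10⁻⁴ / (1.38×10⁻⁴ × 1.25) = 2.11 m/s

2.1 m s⁻¹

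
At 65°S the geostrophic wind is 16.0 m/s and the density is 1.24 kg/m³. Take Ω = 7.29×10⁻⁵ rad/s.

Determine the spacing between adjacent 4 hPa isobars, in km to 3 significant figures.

153 km

Coriolis parameter at 65°S:
f = 2Ω sin φ = 2 × 7.29×10⁻⁵ × sin 65° = 1.32×10⁻⁴ s⁻¹
Geostrophic balance rearranged: |∂P/∂n| = f ρ V_g
|∂P/∂n| = 1.32×10⁻⁴ × 1.24 × 16.0 = 2.62×10⁻³ Pa/m
Isobar spacing: Δn = ΔP/|∂P/∂n| = 400 Pa / 2.62×10⁻³ Pa/m = 152576 m ≈ 153 km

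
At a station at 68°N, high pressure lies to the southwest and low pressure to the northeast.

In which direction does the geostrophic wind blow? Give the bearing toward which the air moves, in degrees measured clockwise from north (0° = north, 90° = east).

135°

The pressure-gradient force points toward the northeast (bearing 045°).
Geostrophic balance: in the Northern Hemisphere the Coriolis force deflects motion to the right, so the geostrophic wind blows 90° to the right of the pressure-gradient force (low pressure on the left).
Rotating 045° by 90° clockwise gives 135° — the wind blows toward the southeast.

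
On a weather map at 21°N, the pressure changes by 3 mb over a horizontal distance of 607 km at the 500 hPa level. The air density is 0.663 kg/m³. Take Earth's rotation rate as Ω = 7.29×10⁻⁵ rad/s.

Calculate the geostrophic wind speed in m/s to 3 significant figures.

Coriolis parameter at 21°N:
f = 2Ω sin φ = 2 × 7.29×10⁻⁵ × sin 21° = 5.23×10⁻⁵ s⁻¹
Pressure gradient: |∂P/∂n| = 300 Pa / 607000 m = 4.94×10⁻⁴ Pa/m
Geostrophic balance (pressure-gradient force = Coriolis force):
V_g = (1/(fρ)) |∂P/∂n| = 4.94×10⁻⁴ / (5.23×10⁻⁵ × 0.663) = 14.3 m/s

14.3 m/s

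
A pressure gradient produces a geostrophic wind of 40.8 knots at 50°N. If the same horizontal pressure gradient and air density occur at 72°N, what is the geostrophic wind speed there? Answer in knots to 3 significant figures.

With the same pressure gradient and density, V_g ∝ 1/f ∝ 1/sin φ.
V₂ = V₁ · sin φ₁ / sin φ₂ = 40.8 × sin 50° / sin 72°
V₂ = 40.8 × 0.7660/0.9511 = 32.9 knots

32.9 knots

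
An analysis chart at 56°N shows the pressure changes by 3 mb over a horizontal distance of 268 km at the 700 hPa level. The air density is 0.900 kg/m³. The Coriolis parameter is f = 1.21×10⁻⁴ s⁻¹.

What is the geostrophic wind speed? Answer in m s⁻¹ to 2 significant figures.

Pressure gradient: |∂P/∂n| = 300 Pa / 268000 m = 1.12×10⁻³ Pa/m
Geostrophic balance (pressure-gradient force = Coriolis force):
V_g = (1/(fρ)) |∂P/∂n| = 1.12×10⁻³ / (1.21×10⁻⁴ × 0.900) = 10.3 m/s

10 m s⁻¹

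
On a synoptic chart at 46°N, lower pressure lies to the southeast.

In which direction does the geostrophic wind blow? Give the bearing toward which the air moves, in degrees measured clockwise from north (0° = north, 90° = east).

225°

The pressure-gradient force points toward the southeast (bearing 135°).
Geostrophic balance: in the Northern Hemisphere the Coriolis force deflects motion to the right, so the geostrophic wind blows 90° to the right of the pressure-gradient force (low pressure on the left).
Rotating 135° by 90° clockwise gives 225° — the wind blows toward the southwest.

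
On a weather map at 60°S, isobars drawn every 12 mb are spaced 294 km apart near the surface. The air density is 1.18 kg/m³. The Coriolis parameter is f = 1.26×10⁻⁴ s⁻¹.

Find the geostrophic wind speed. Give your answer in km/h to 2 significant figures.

99 km/h

Pressure gradient: |∂P/∂n| = 1200 Pa / 294000 m = 4.08×10⁻³ Pa/m
Geostrophic balance (pressure-gradient force = Coriolis force):
V_g = (1/(fρ)) |∂P/∂n| = 4.08×10⁻³ / (1.26×10⁻⁴ × 1.18) = 27.5 m/s
Converting: 27.5 m/s × 3.6 = 99 km/h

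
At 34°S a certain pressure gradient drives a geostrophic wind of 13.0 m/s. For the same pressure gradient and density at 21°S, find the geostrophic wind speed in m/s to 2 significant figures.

20 m/s

With the same pressure gradient and density, V_g ∝ 1/f ∝ 1/sin φ.
V₂ = V₁ · sin φ₁ / sin φ₂ = 13.0 × sin 34° / sin 21°
V₂ = 13.0 × 0.5592/0.3584 = 20 m/s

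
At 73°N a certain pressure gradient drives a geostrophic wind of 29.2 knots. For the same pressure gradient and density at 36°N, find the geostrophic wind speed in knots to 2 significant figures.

48 knots

With the same pressure gradient and density, V_g ∝ 1/f ∝ 1/sin φ.
V₂ = V₁ · sin φ₁ / sin φ₂ = 29.2 × sin 73° / sin 36°
V₂ = 29.2 × 0.9563/0.5878 = 48 knots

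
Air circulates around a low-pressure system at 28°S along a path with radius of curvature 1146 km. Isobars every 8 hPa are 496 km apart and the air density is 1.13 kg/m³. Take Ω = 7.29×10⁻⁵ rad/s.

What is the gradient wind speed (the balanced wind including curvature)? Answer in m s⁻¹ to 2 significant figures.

Coriolis parameter at 28°S:
f = 2Ω sin φ = 2 × 7.29×10⁻⁵ × sin 28° = 6.84×10⁻⁵ s⁻¹
Pressure gradient: |∂P/∂n| = 800 Pa / 496000 m = 1.61×10⁻³ Pa/m
Geostrophic speed: V_g = |∂P/∂n|/(fρ) = 1.61×10⁻³/(6.84×10⁻⁵ × 1.13) = 20.9 m/s
Around a low, centrifugal force acts outward with Coriolis, so pressure-gradient force balances both:
(1/ρ)|∂P/∂n| = fV + V²/R  →  V² + fR·V − fR·V_g = 0
With fR = 6.84×10⁻⁵ × 1146×10³ m = 78.4 m/s:
V = [−fR + √((fR)² + 4 fR V_g)]/2 = [−78.4 + √(78.4² + 4×78.4×20.9)]/2 = 17.1 m/s
Subgeostrophic (V < V_g = 20.9 m/s), as expected around a low.

17 m s⁻¹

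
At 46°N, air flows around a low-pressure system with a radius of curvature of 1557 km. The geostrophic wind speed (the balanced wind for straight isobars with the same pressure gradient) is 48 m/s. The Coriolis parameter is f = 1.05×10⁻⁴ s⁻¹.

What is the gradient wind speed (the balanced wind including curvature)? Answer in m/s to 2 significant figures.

Around a low, centrifugal force acts outward with Coriolis, so pressure-gradient force balances both:
(1/ρ)|∂P/∂n| = fV + V²/R  →  V² + fR·V − fR·V_g = 0
With fR = 1.05×10⁻⁴ × 1557×10³ m = 163 m/s:
V = [−fR + √((fR)² + 4 fR V_g)]/2 = [−163 + √(163² + 4×163×48)]/2 = 38.8 m/s
Subgeostrophic (V < V_g = 48 m/s), as expected around a low.

39 m/s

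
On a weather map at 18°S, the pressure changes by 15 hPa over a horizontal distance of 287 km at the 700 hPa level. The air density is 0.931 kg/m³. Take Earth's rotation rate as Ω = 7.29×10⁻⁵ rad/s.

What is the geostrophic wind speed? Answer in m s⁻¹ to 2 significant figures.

120 m s⁻¹

Coriolis parameter at 18°S:
f = 2Ω sin φ = 2 × 7.29×10⁻⁵ × sin 18° = 4.51×10⁻⁵ s⁻¹
Pressure gradient: |∂P/∂n| = 1500 Pa / 287000 m = 5.23×10⁻³ Pa/m
Geostrophic balance (pressure-gradient force = Coriolis force):
V_g = (1/(fρ)) |∂P/∂n| = 5.23×10⁻³ / (4.51×10⁻⁵ × 0.931) = 125 m/s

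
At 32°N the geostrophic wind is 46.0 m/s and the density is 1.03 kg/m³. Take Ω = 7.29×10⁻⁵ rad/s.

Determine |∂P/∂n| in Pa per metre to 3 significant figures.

3.66×10⁻³ Pa/m

Coriolis parameter at 32°N:
f = 2Ω sin φ = 2 × 7.29×10⁻⁵ × sin 32° = 7.73×10⁻⁵ s⁻¹
Geostrophic balance rearranged: |∂P/∂n| = f ρ V_g
|∂P/∂n| = 7.73×10⁻⁵ × 1.03 × 46.0 = 3.66×10⁻³ Pa/m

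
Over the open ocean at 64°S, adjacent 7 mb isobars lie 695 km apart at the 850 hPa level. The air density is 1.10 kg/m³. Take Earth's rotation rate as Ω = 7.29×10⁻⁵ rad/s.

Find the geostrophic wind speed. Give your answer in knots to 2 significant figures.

Coriolis parameter at 64°S:
f = 2Ω sin φ = 2 × 7.29×10⁻⁵ × sin 64° = 1.31×10⁻⁴ s⁻¹
Pressure gradient: |∂P/∂n| = 700 Pa / 695000 m = 1.01×10⁻³ Pa/m
Geostrophic balance (pressure-gradient force = Coriolis force):
V_g = (1/(fρ)) |∂P/∂n| = 1.01×10⁻³ / (1.31×10⁻⁴ × 1.10) = 6.99 m/s
Converting: 6.99 m/s × 1.944 = 14 knots

14 knots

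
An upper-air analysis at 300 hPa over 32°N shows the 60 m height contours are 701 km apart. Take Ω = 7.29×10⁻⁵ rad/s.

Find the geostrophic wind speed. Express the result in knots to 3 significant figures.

21.1 knots

Coriolis parameter at 32°N:
f = 2Ω sin φ = 2 × 7.29×10⁻⁵ × sin 32° = 7.73×10⁻⁵ s⁻¹
Height gradient: |∂Z/∂n| = 60 m / 701000 m = 8.56×10⁻⁵
On a pressure surface, geostrophic balance gives V_g = (g/f)|∂Z/∂n|:
V_g = 9.81 × 8.56×10⁻⁵ / 7.73×10⁻⁵ = 10.9 m/s
Converting: 10.9 m/s × 1.944 = 21.1 knots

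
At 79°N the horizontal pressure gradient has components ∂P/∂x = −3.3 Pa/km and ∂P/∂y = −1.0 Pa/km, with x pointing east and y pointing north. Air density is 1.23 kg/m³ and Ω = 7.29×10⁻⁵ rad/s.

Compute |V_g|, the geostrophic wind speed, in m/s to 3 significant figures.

19.6 m/s

Coriolis parameter at 79°N:
f = 2Ω sin φ = 2 × 7.29×10⁻⁵ × sin 79° = 1.43×10⁻⁴ s⁻¹
Component geostrophic relations (x east, y north):
u_g = −(1/(fρ)) ∂P/∂y,  v_g = (1/(fρ)) ∂P/∂x
u_g = −(−1.0×10⁻³)/(1.43×10⁻⁴ × 1.23) = 5.68 m/s;  v_g = (−3.3×10⁻³)/(1.43×10⁻⁴ × 1.23) = −18.7 m/s
|V_g| = √(u_g² + v_g²) = 19.6 m/s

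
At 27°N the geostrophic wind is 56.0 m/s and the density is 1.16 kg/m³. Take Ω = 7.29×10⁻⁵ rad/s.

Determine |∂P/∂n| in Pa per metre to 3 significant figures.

Coriolis parameter at 27°N:
f = 2Ω sin φ = 2 × 7.29×10⁻⁵ × sin 27° = 6.62×10⁻⁵ s⁻¹
Geostrophic balance rearranged: |∂P/∂n| = f ρ V_g
|∂P/∂n| = 6.62×10⁻⁵ × 1.16 × 56.0 = 4.30×10⁻³ Pa/m

4.30×10⁻³ Pa/m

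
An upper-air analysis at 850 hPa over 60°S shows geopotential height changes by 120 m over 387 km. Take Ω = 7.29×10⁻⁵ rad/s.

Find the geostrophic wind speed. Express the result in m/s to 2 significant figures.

24 m/s

Coriolis parameter at 60°S:
f = 2Ω sin φ = 2 × 7.29×10⁻⁵ × sin 60° = 1.26×10⁻⁴ s⁻¹
Height gradient: |∂Z/∂n| = 120 m / 387000 m = 3.10×10⁻⁴
On a pressure surface, geostrophic balance gives V_g = (g/f)|∂Z/∂n|:
V_g = 9.81 × 3.10×10⁻⁴ / 1.26×10⁻⁴ = 24.1 m/s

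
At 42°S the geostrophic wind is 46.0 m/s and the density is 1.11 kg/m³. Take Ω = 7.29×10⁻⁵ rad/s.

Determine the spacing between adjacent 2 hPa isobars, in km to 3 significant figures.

Coriolis parameter at 42°S:
f = 2Ω sin φ = 2 × 7.29×10⁻⁵ × sin 42° = 9.76×10⁻⁵ s⁻¹
Geostrophic balance rearranged: |∂P/∂n| = f ρ V_g
|∂P/∂n| = 9.76×10⁻⁵ × 1.11 × 46.0 = 4.98×10⁻³ Pa/m
Isobar spacing: Δn = ΔP/|∂P/∂n| = 200 Pa / 4.98×10⁻³ Pa/m = 40150 m ≈ 40.1 km

40.1 km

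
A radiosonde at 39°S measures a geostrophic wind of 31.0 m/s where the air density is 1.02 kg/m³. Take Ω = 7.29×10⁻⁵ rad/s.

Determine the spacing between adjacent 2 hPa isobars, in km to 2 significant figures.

Coriolis parameter at 39°S:
f = 2Ω sin φ = 2 × 7.29×10⁻⁵ × sin 39° = 9.18×10⁻⁵ s⁻¹
Geostrophic balance rearranged: |∂P/∂n| = f ρ V_g
|∂P/∂n| = 9.18×10⁻⁵ × 1.02 × 31.0 = 2.90×10⁻³ Pa/m
Isobar spacing: Δn = ΔP/|∂P/∂n| = 200 Pa / 2.90×10⁻³ Pa/m = 68935 m ≈ 69 km

69 km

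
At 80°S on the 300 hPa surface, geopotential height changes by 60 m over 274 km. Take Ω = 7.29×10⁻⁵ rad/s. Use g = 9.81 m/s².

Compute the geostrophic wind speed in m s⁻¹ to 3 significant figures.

Coriolis parameter at 80°S:
f = 2Ω sin φ = 2 × 7.29×10⁻⁵ × sin 80° = 1.44×10⁻⁴ s⁻¹
Height gradient: |∂Z/∂n| = 60 m / 274000 m = 2.19×10⁻⁴
On a pressure surface, geostrophic balance gives V_g = (g/f)|∂Z/∂n|:
V_g = 9.81 × 2.19×10⁻⁴ / 1.44×10⁻⁴ = 15.0 m/s

15.0 m s⁻¹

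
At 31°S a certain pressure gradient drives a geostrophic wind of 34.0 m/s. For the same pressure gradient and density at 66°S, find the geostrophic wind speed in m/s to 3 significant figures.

With the same pressure gradient and density, V_g ∝ 1/f ∝ 1/sin φ.
V₂ = V₁ · sin φ₁ / sin φ₂ = 34.0 × sin 31° / sin 66°
V₂ = 34.0 × 0.5150/0.9135 = 19.2 m/s

19.2 m/s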